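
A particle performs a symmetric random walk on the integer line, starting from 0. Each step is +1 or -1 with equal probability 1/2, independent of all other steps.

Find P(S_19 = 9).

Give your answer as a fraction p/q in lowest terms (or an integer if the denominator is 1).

To reach position 9 after 19 steps: need 14 steps of +1 and 5 of -1.
Favorable paths: C(19,14) = 11628
Total paths: 2^19 = 524288
P = 11628/524288 = 2907/131072

Answer: 2907/131072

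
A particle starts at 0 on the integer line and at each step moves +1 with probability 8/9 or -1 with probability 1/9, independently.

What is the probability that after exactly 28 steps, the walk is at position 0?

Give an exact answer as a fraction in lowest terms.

Answer: 6534617506198323200/19383245667680019896796723

Derivation:
To be at 0 after 28 steps: need exactly 14 steps of +1 and 14 of -1.
Number of such sequences: C(28,14) = 40116600
Each has probability (8/9)^14 · (1/9)^14 = 4398046511104/523347633027360537213511521
P = 40116600 · 4398046511104/523347633027360537213511521 = 6534617506198323200/19383245667680019896796723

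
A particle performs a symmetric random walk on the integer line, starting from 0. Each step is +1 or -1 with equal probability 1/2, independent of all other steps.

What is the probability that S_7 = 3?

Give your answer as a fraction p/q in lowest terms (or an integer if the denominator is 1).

To reach position 3 after 7 steps: need 5 steps of +1 and 2 of -1.
Favorable paths: C(7,5) = 21
Total paths: 2^7 = 128
P = 21/128 = 21/128

Answer: 21/128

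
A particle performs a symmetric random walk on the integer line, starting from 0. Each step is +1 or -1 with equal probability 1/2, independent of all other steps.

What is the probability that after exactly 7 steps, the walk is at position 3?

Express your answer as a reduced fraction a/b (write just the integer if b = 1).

Answer: 21/128

Derivation:
To reach position 3 after 7 steps: need 5 steps of +1 and 2 of -1.
Favorable paths: C(7,5) = 21
Total paths: 2^7 = 128
P = 21/128 = 21/128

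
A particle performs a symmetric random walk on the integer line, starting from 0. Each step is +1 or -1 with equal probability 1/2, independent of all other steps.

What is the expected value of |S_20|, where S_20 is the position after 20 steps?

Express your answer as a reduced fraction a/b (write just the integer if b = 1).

S_20 takes values m ≡ 0 (mod 2) with |m| ≤ 20; P(S_20=m) = C(20,(20+m)/2)/2^20.
Total paths: 2^20 = 1048576
Distribution: P(S=-20)=1/1048576, P(S=-18)=20/1048576, P(S=-16)=190/1048576, P(S=-14)=1140/1048576, P(S=-12)=4845/1048576, P(S=-10)=15504/1048576, P(S=-8)=38760/1048576, P(S=-6)=77520/1048576, P(S=-4)=125970/1048576, P(S=-2)=167960/1048576, P(S=0)=184756/1048576, P(S=2)=167960/1048576, P(S=4)=125970/1048576, P(S=6)=77520/1048576, P(S=8)=38760/1048576, P(S=10)=15504/1048576, P(S=12)=4845/1048576, P(S=14)=1140/1048576, P(S=16)=190/1048576, P(S=18)=20/1048576, P(S=20)=1/1048576
E[|S_20|] = Σ_m |m|·P(S_20=m) = 3695120/1048576 = 230945/65536

Answer: 230945/65536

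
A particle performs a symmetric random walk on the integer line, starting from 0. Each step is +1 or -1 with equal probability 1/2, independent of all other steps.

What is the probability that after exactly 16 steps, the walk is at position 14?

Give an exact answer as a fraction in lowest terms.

Answer: 1/4096

Derivation:
To reach position 14 after 16 steps: need 15 steps of +1 and 1 of -1.
Favorable paths: C(16,15) = 16
Total paths: 2^16 = 65536
P = 16/65536 = 1/4096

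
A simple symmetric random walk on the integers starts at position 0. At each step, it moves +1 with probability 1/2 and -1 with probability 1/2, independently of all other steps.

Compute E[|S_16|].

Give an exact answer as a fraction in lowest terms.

Answer: 6435/2048

Derivation:
S_16 takes values m ≡ 0 (mod 2) with |m| ≤ 16; P(S_16=m) = C(16,(16+m)/2)/2^16.
Total paths: 2^16 = 65536
Distribution: P(S=-16)=1/65536, P(S=-14)=16/65536, P(S=-12)=120/65536, P(S=-10)=560/65536, P(S=-8)=1820/65536, P(S=-6)=4368/65536, P(S=-4)=8008/65536, P(S=-2)=11440/65536, P(S=0)=12870/65536, P(S=2)=11440/65536, P(S=4)=8008/65536, P(S=6)=4368/65536, P(S=8)=1820/65536, P(S=10)=560/65536, P(S=12)=120/65536, P(S=14)=16/65536, P(S=16)=1/65536
E[|S_16|] = Σ_m |m|·P(S_16=m) = 205920/65536 = 6435/2048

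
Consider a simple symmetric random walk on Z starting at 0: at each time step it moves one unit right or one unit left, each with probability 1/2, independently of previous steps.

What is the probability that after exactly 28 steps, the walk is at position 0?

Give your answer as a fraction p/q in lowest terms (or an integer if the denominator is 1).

To reach position 0 after 28 steps: need 14 steps of +1 and 14 of -1.
Favorable paths: C(28,14) = 40116600
Total paths: 2^28 = 268435456
P = 40116600/268435456 = 5014575/33554432

Answer: 5014575/33554432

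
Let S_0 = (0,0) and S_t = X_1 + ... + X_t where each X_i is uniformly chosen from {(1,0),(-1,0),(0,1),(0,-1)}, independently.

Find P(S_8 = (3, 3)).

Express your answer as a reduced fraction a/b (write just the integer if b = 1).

Let h be the number of horizontal steps (so 8-h are vertical). To end at (3,3) need (h+3)/2 right-steps and ((8-h)+3)/2 up-steps.
Sum over h with 3 ≤ h ≤ 5, h ≡ 1 (mod 2), 8-h ≡ 1 (mod 2):
h=3: C(8,3)·C(3,3)·C(5,4) = 56·1·5 = 280
h=5: C(8,5)·C(5,4)·C(3,3) = 56·5·1 = 280
Total favorable: 560
Total paths: 4^8 = 65536
P = 560/65536 = 35/4096

Answer: 35/4096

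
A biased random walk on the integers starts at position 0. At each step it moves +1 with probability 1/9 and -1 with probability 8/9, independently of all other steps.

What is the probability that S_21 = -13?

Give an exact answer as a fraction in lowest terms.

Answer: 1497446876100689920/12157665459056928801

Derivation:
To reach position -13 after 21 steps: need 4 steps of +1 and 17 steps of -1.
Number of such sequences: C(21,4) = 5985
Each has probability (1/9)^4 · (8/9)^17 = 2251799813685248/109418989131512359209
P = 5985 · 2251799813685248/109418989131512359209 = 1497446876100689920/12157665459056928801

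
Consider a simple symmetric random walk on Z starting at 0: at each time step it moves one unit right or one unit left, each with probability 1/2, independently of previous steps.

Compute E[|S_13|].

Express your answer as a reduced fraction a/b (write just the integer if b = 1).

S_13 takes values m ≡ 1 (mod 2) with |m| ≤ 13; P(S_13=m) = C(13,(13+m)/2)/2^13.
Total paths: 2^13 = 8192
Distribution: P(S=-13)=1/8192, P(S=-11)=13/8192, P(S=-9)=78/8192, P(S=-7)=286/8192, P(S=-5)=715/8192, P(S=-3)=1287/8192, P(S=-1)=1716/8192, P(S=1)=1716/8192, P(S=3)=1287/8192, P(S=5)=715/8192, P(S=7)=286/8192, P(S=9)=78/8192, P(S=11)=13/8192, P(S=13)=1/8192
E[|S_13|] = Σ_m |m|·P(S_13=m) = 24024/8192 = 3003/1024

Answer: 3003/1024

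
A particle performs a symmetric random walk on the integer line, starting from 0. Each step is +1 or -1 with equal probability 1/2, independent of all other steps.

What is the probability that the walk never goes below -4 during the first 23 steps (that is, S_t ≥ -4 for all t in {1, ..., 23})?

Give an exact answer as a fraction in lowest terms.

Answer: 2904739/4194304

Derivation:
Let f(t,s) = #length-t paths at position s with S_1..S_t all ≥ -4.
f(t,s) = f(t-1,s-1) + f(t-1,s+1) for s ≥ -4; f(t,s) = 0 for s < -4.
t=0: f(0,0)=1
t=1: f(1,-1)=1 f(1,1)=1
t=2: f(2,-2)=1 f(2,0)=2 f(2,2)=1
t=3: f(3,-3)=1 f(3,-1)=3 f(3,1)=3 f(3,3)=1
t=4: f(4,-4)=1 f(4,-2)=4 f(4,0)=6 f(4,2)=4 f(4,4)=1
t=5: f(5,-3)=5 f(5,-1)=10 f(5,1)=10 f(5,3)=5 f(5,5)=1
t=6: f(6,-4)=5 f(6,-2)=15 f(6,0)=20 f(6,2)=15 f(6,4)=6 f(6,6)=1
t=7: f(7,-3)=20 f(7,-1)=35 f(7,1)=35 f(7,3)=21 f(7,5)=7 f(7,7)=1
t=8: f(8,-4)=20 f(8,-2)=55 f(8,0)=70 f(8,2)=56 f(8,4)=28 f(8,6)=8 f(8,8)=1
t=9: f(9,-3)=75 f(9,-1)=125 f(9,1)=126 f(9,3)=84 f(9,5)=36 f(9,7)=9 f(9,9)=1
t=10: f(10,-4)=75 f(10,-2)=200 f(10,0)=251 f(10,2)=210 f(10,4)=120 f(10,6)=45 f(10,8)=10 f(10,10)=1
t=11: f(11,-3)=275 f(11,-1)=451 f(11,1)=461 f(11,3)=330 f(11,5)=165 f(11,7)=55 f(11,9)=11 f(11,11)=1
t=12: f(12,-4)=275 f(12,-2)=726 f(12,0)=912 f(12,2)=791 f(12,4)=495 f(12,6)=220 f(12,8)=66 f(12,10)=12 f(12,12)=1
t=13: f(13,-3)=1001 f(13,-1)=1638 f(13,1)=1703 f(13,3)=1286 f(13,5)=715 f(13,7)=286 f(13,9)=78 f(13,11)=13 f(13,13)=1
t=14: f(14,-4)=1001 f(14,-2)=2639 f(14,0)=3341 f(14,2)=2989 f(14,4)=2001 f(14,6)=1001 f(14,8)=364 f(14,10)=91 f(14,12)=14 f(14,14)=1
t=15: f(15,-3)=3640 f(15,-1)=5980 f(15,1)=6330 f(15,3)=4990 f(15,5)=3002 f(15,7)=1365 f(15,9)=455 f(15,11)=105 f(15,13)=15 f(15,15)=1
t=16: f(16,-4)=3640 f(16,-2)=9620 f(16,0)=12310 f(16,2)=11320 f(16,4)=7992 f(16,6)=4367 f(16,8)=1820 f(16,10)=560 f(16,12)=120 f(16,14)=16 f(16,16)=1
t=17: f(17,-3)=13260 f(17,-1)=21930 f(17,1)=23630 f(17,3)=19312 f(17,5)=12359 f(17,7)=6187 f(17,9)=2380 f(17,11)=680 f(17,13)=136 f(17,15)=17 f(17,17)=1
t=18: f(18,-4)=13260 f(18,-2)=35190 f(18,0)=45560 f(18,2)=42942 f(18,4)=31671 f(18,6)=18546 f(18,8)=8567 f(18,10)=3060 f(18,12)=816 f(18,14)=153 f(18,16)=18 f(18,18)=1
t=19: f(19,-3)=48450 f(19,-1)=80750 f(19,1)=88502 f(19,3)=74613 f(19,5)=50217 f(19,7)=27113 f(19,9)=11627 f(19,11)=3876 f(19,13)=969 f(19,15)=171 f(19,17)=19 f(19,19)=1
t=20: f(20,-4)=48450 f(20,-2)=129200 f(20,0)=169252 f(20,2)=163115 f(20,4)=124830 f(20,6)=77330 f(20,8)=38740 f(20,10)=15503 f(20,12)=4845 f(20,14)=1140 f(20,16)=190 f(20,18)=20 f(20,20)=1
t=21: f(21,-3)=177650 f(21,-1)=298452 f(21,1)=332367 f(21,3)=287945 f(21,5)=202160 f(21,7)=116070 f(21,9)=54243 f(21,11)=20348 f(21,13)=5985 f(21,15)=1330 f(21,17)=210 f(21,19)=21 f(21,21)=1
t=22: f(22,-4)=177650 f(22,-2)=476102 f(22,0)=630819 f(22,2)=620312 f(22,4)=490105 f(22,6)=318230 f(22,8)=170313 f(22,10)=74591 f(22,12)=26333 f(22,14)=7315 f(22,16)=1540 f(22,18)=231 f(22,20)=22 f(22,22)=1
t=23: f(23,-3)=653752 f(23,-1)=1106921 f(23,1)=1251131 f(23,3)=1110417 f(23,5)=808335 f(23,7)=488543 f(23,9)=244904 f(23,11)=100924 f(23,13)=33648 f(23,15)=8855 f(23,17)=1771 f(23,19)=253 f(23,21)=23 f(23,23)=1
Σ_s f(23,s) = 5809478
P = 5809478/8388608 = 2904739/4194304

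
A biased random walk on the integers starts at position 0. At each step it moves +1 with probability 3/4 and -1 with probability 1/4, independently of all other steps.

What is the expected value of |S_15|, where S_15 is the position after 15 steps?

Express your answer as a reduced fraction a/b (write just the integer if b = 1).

Answer: 253505955/33554432

Derivation:
S_15 takes values m ≡ 1 (mod 2) with |m| ≤ 15; P(S_15=m) = C(15,(15+m)/2) · (3/4)^((15+m)/2) · (1/4)^((15-m)/2).
Distribution: P(S=-15)=1/1073741824, P(S=-13)=45/1073741824, P(S=-11)=945/1073741824, P(S=-9)=12285/1073741824, P(S=-7)=110565/1073741824, P(S=-5)=729729/1073741824, P(S=-3)=3648645/1073741824, P(S=-1)=14073345/1073741824, P(S=1)=42220035/1073741824, P(S=3)=98513415/1073741824, P(S=5)=177324147/1073741824, P(S=7)=241805655/1073741824, P(S=9)=241805655/1073741824, P(S=11)=167403915/1073741824, P(S=13)=71744535/1073741824, P(S=15)=14348907/1073741824
E[|S_15|] = Σ_m |m|·P(S_15=m) = 253505955/33554432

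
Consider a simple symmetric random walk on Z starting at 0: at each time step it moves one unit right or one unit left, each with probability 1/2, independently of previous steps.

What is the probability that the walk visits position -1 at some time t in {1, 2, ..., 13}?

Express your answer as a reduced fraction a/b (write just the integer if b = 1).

Answer: 1619/2048

Derivation:
Count via complement. Let g(t,s) = #length-t paths at position s with S_1..S_t all ≠ -1.
g(t,s) = g(t-1,s-1) + g(t-1,s+1) for s ≠ -1; g(t,-1) = 0.
t=0: g(0,0)=1
t=1: g(1,1)=1
t=2: g(2,0)=1 g(2,2)=1
t=3: g(3,1)=2 g(3,3)=1
t=4: g(4,0)=2 g(4,2)=3 g(4,4)=1
t=5: g(5,1)=5 g(5,3)=4 g(5,5)=1
t=6: g(6,0)=5 g(6,2)=9 g(6,4)=5 g(6,6)=1
t=7: g(7,1)=14 g(7,3)=14 g(7,5)=6 g(7,7)=1
t=8: g(8,0)=14 g(8,2)=28 g(8,4)=20 g(8,6)=7 g(8,8)=1
t=9: g(9,1)=42 g(9,3)=48 g(9,5)=27 g(9,7)=8 g(9,9)=1
t=10: g(10,0)=42 g(10,2)=90 g(10,4)=75 g(10,6)=35 g(10,8)=9 g(10,10)=1
t=11: g(11,1)=132 g(11,3)=165 g(11,5)=110 g(11,7)=44 g(11,9)=10 g(11,11)=1
t=12: g(12,0)=132 g(12,2)=297 g(12,4)=275 g(12,6)=154 g(12,8)=54 g(12,10)=11 g(12,12)=1
t=13: g(13,1)=429 g(13,3)=572 g(13,5)=429 g(13,7)=208 g(13,9)=65 g(13,11)=12 g(13,13)=1
Paths never hitting -1: Σ_s g(13,s) = 1716
Paths hitting -1: 2^13 - 1716 = 6476
P = 6476/8192 = 1619/2048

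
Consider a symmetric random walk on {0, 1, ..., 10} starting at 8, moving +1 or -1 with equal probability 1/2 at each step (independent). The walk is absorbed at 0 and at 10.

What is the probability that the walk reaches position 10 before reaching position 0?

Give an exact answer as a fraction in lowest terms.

Answer: 4/5

Derivation:
Symmetric walk (p = 1/2): the harmonic-function argument gives P(hit 10 before 0 | start at 8) = a/N.
P = 8/10 = 4/5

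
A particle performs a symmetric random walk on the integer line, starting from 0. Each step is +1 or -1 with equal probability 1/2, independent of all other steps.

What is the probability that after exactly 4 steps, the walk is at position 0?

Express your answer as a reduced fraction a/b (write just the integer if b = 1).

Answer: 3/8

Derivation:
To return to 0 after 4 steps: need exactly 2 steps of +1 and 2 of -1.
Favorable paths: C(4,2) = 6
Total paths: 2^4 = 16
P = 6/16 = 3/8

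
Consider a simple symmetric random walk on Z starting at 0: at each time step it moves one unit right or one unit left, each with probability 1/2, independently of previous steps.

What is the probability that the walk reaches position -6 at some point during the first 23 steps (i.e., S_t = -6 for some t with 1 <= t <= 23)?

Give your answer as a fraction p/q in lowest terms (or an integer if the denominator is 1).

Answer: 440485/2097152

Derivation:
Count via complement. Let g(t,s) = #length-t paths at position s with S_1..S_t all ≠ -6.
g(t,s) = g(t-1,s-1) + g(t-1,s+1) for s ≠ -6; g(t,-6) = 0.
t=0: g(0,0)=1
t=1: g(1,-1)=1 g(1,1)=1
t=2: g(2,-2)=1 g(2,0)=2 g(2,2)=1
t=3: g(3,-3)=1 g(3,-1)=3 g(3,1)=3 g(3,3)=1
t=4: g(4,-4)=1 g(4,-2)=4 g(4,0)=6 g(4,2)=4 g(4,4)=1
t=5: g(5,-5)=1 g(5,-3)=5 g(5,-1)=10 g(5,1)=10 g(5,3)=5 g(5,5)=1
t=6: g(6,-4)=6 g(6,-2)=15 g(6,0)=20 g(6,2)=15 g(6,4)=6 g(6,6)=1
t=7: g(7,-5)=6 g(7,-3)=21 g(7,-1)=35 g(7,1)=35 g(7,3)=21 g(7,5)=7 g(7,7)=1
t=8: g(8,-4)=27 g(8,-2)=56 g(8,0)=70 g(8,2)=56 g(8,4)=28 g(8,6)=8 g(8,8)=1
t=9: g(9,-5)=27 g(9,-3)=83 g(9,-1)=126 g(9,1)=126 g(9,3)=84 g(9,5)=36 g(9,7)=9 g(9,9)=1
t=10: g(10,-4)=110 g(10,-2)=209 g(10,0)=252 g(10,2)=210 g(10,4)=120 g(10,6)=45 g(10,8)=10 g(10,10)=1
t=11: g(11,-5)=110 g(11,-3)=319 g(11,-1)=461 g(11,1)=462 g(11,3)=330 g(11,5)=165 g(11,7)=55 g(11,9)=11 g(11,11)=1
t=12: g(12,-4)=429 g(12,-2)=780 g(12,0)=923 g(12,2)=792 g(12,4)=495 g(12,6)=220 g(12,8)=66 g(12,10)=12 g(12,12)=1
t=13: g(13,-5)=429 g(13,-3)=1209 g(13,-1)=1703 g(13,1)=1715 g(13,3)=1287 g(13,5)=715 g(13,7)=286 g(13,9)=78 g(13,11)=13 g(13,13)=1
t=14: g(14,-4)=1638 g(14,-2)=2912 g(14,0)=3418 g(14,2)=3002 g(14,4)=2002 g(14,6)=1001 g(14,8)=364 g(14,10)=91 g(14,12)=14 g(14,14)=1
t=15: g(15,-5)=1638 g(15,-3)=4550 g(15,-1)=6330 g(15,1)=6420 g(15,3)=5004 g(15,5)=3003 g(15,7)=1365 g(15,9)=455 g(15,11)=105 g(15,13)=15 g(15,15)=1
t=16: g(16,-4)=6188 g(16,-2)=10880 g(16,0)=12750 g(16,2)=11424 g(16,4)=8007 g(16,6)=4368 g(16,8)=1820 g(16,10)=560 g(16,12)=120 g(16,14)=16 g(16,16)=1
t=17: g(17,-5)=6188 g(17,-3)=17068 g(17,-1)=23630 g(17,1)=24174 g(17,3)=19431 g(17,5)=12375 g(17,7)=6188 g(17,9)=2380 g(17,11)=680 g(17,13)=136 g(17,15)=17 g(17,17)=1
t=18: g(18,-4)=23256 g(18,-2)=40698 g(18,0)=47804 g(18,2)=43605 g(18,4)=31806 g(18,6)=18563 g(18,8)=8568 g(18,10)=3060 g(18,12)=816 g(18,14)=153 g(18,16)=18 g(18,18)=1
t=19: g(19,-5)=23256 g(19,-3)=63954 g(19,-1)=88502 g(19,1)=91409 g(19,3)=75411 g(19,5)=50369 g(19,7)=27131 g(19,9)=11628 g(19,11)=3876 g(19,13)=969 g(19,15)=171 g(19,17)=19 g(19,19)=1
t=20: g(20,-4)=87210 g(20,-2)=152456 g(20,0)=179911 g(20,2)=166820 g(20,4)=125780 g(20,6)=77500 g(20,8)=38759 g(20,10)=15504 g(20,12)=4845 g(20,14)=1140 g(20,16)=190 g(20,18)=20 g(20,20)=1
t=21: g(21,-5)=87210 g(21,-3)=239666 g(21,-1)=332367 g(21,1)=346731 g(21,3)=292600 g(21,5)=203280 g(21,7)=116259 g(21,9)=54263 g(21,11)=20349 g(21,13)=5985 g(21,15)=1330 g(21,17)=210 g(21,19)=21 g(21,21)=1
t=22: g(22,-4)=326876 g(22,-2)=572033 g(22,0)=679098 g(22,2)=639331 g(22,4)=495880 g(22,6)=319539 g(22,8)=170522 g(22,10)=74612 g(22,12)=26334 g(22,14)=7315 g(22,16)=1540 g(22,18)=231 g(22,20)=22 g(22,22)=1
t=23: g(23,-5)=326876 g(23,-3)=898909 g(23,-1)=1251131 g(23,1)=1318429 g(23,3)=1135211 g(23,5)=815419 g(23,7)=490061 g(23,9)=245134 g(23,11)=100946 g(23,13)=33649 g(23,15)=8855 g(23,17)=1771 g(23,19)=253 g(23,21)=23 g(23,23)=1
Paths never hitting -6: Σ_s g(23,s) = 6626668
Paths hitting -6: 2^23 - 6626668 = 1761940
P = 1761940/8388608 = 440485/2097152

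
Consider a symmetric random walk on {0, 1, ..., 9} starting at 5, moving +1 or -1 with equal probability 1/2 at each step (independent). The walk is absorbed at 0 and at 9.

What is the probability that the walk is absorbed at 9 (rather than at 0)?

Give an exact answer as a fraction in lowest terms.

Symmetric walk (p = 1/2): the harmonic-function argument gives P(hit 9 before 0 | start at 5) = a/N.
P = 5/9 = 5/9

Answer: 5/9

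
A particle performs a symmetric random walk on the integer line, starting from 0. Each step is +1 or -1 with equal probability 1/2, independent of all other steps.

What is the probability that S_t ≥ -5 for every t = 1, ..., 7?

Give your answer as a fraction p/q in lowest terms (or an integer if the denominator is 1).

Answer: 63/64

Derivation:
Let f(t,s) = #length-t paths at position s with S_1..S_t all ≥ -5.
f(t,s) = f(t-1,s-1) + f(t-1,s+1) for s ≥ -5; f(t,s) = 0 for s < -5.
t=0: f(0,0)=1
t=1: f(1,-1)=1 f(1,1)=1
t=2: f(2,-2)=1 f(2,0)=2 f(2,2)=1
t=3: f(3,-3)=1 f(3,-1)=3 f(3,1)=3 f(3,3)=1
t=4: f(4,-4)=1 f(4,-2)=4 f(4,0)=6 f(4,2)=4 f(4,4)=1
t=5: f(5,-5)=1 f(5,-3)=5 f(5,-1)=10 f(5,1)=10 f(5,3)=5 f(5,5)=1
t=6: f(6,-4)=6 f(6,-2)=15 f(6,0)=20 f(6,2)=15 f(6,4)=6 f(6,6)=1
t=7: f(7,-5)=6 f(7,-3)=21 f(7,-1)=35 f(7,1)=35 f(7,3)=21 f(7,5)=7 f(7,7)=1
Σ_s f(7,s) = 126
P = 126/128 = 63/64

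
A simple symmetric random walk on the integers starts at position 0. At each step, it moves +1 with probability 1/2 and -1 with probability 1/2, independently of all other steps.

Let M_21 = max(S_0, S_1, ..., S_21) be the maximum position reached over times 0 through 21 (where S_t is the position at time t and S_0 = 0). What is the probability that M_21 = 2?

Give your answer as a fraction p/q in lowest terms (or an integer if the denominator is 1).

Let M_21 = max(S_0,...,S_21). Use the reflection principle: for j ≥ 1, #{paths with M_21 ≥ j} = #{S_21 ≥ j} + #{S_21 ≥ j+1}.
By reflection, #{M_21 ≥ 2} = #{S_21 ≥ 2} + #{S_21 ≥ 3} = 695860 + 695860 = 1391720.
#{M_21 ≥ 3} = #{S_21 ≥ 3} + #{S_21 ≥ 4} = 695860 + 401930 = 1097790.
#{M_21 = 2} = 1391720 - 1097790 = 293930.
P(M_21 = 2) = 293930/2097152 = 146965/1048576

Answer: 146965/1048576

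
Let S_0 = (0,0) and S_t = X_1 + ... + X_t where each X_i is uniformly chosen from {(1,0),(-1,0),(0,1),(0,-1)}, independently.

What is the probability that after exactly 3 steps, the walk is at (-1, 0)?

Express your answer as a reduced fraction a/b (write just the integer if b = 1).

Let h be the number of horizontal steps (so 3-h are vertical). To end at (-1,0) need (h-1)/2 right-steps and ((3-h)+0)/2 up-steps.
Sum over h with 1 ≤ h ≤ 3, h ≡ 1 (mod 2), 3-h ≡ 0 (mod 2):
h=1: C(3,1)·C(1,0)·C(2,1) = 3·1·2 = 6
h=3: C(3,3)·C(3,1)·C(0,0) = 1·3·1 = 3
Total favorable: 9
Total paths: 4^3 = 64
P = 9/64 = 9/64

Answer: 9/64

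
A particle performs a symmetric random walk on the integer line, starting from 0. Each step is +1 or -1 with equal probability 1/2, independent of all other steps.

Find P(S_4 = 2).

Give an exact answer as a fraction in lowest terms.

Answer: 1/4

Derivation:
To reach position 2 after 4 steps: need 3 steps of +1 and 1 of -1.
Favorable paths: C(4,3) = 4
Total paths: 2^4 = 16
P = 4/16 = 1/4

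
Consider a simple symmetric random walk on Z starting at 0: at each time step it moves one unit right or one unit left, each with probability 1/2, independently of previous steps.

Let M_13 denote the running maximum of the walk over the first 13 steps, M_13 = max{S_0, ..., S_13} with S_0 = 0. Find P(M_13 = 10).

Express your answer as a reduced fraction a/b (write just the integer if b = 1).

Let M_13 = max(S_0,...,S_13). Use the reflection principle: for j ≥ 1, #{paths with M_13 ≥ j} = #{S_13 ≥ j} + #{S_13 ≥ j+1}.
By reflection, #{M_13 ≥ 10} = #{S_13 ≥ 10} + #{S_13 ≥ 11} = 14 + 14 = 28.
#{M_13 ≥ 11} = #{S_13 ≥ 11} + #{S_13 ≥ 12} = 14 + 1 = 15.
#{M_13 = 10} = 28 - 15 = 13.
P(M_13 = 10) = 13/8192 = 13/8192

Answer: 13/8192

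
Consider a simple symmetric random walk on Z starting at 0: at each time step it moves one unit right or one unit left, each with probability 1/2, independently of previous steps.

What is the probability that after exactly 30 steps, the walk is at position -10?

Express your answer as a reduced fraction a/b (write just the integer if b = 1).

To reach position -10 after 30 steps: need 10 steps of +1 and 20 of -1.
Favorable paths: C(30,10) = 30045015
Total paths: 2^30 = 1073741824
P = 30045015/1073741824 = 30045015/1073741824

Answer: 30045015/1073741824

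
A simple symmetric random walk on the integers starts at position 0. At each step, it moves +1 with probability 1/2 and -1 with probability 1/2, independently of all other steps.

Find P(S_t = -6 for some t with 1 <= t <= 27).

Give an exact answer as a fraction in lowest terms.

Count via complement. Let g(t,s) = #length-t paths at position s with S_1..S_t all ≠ -6.
g(t,s) = g(t-1,s-1) + g(t-1,s+1) for s ≠ -6; g(t,-6) = 0.
t=0: g(0,0)=1
t=1: g(1,-1)=1 g(1,1)=1
t=2: g(2,-2)=1 g(2,0)=2 g(2,2)=1
t=3: g(3,-3)=1 g(3,-1)=3 g(3,1)=3 g(3,3)=1
t=4: g(4,-4)=1 g(4,-2)=4 g(4,0)=6 g(4,2)=4 g(4,4)=1
t=5: g(5,-5)=1 g(5,-3)=5 g(5,-1)=10 g(5,1)=10 g(5,3)=5 g(5,5)=1
t=6: g(6,-4)=6 g(6,-2)=15 g(6,0)=20 g(6,2)=15 g(6,4)=6 g(6,6)=1
t=7: g(7,-5)=6 g(7,-3)=21 g(7,-1)=35 g(7,1)=35 g(7,3)=21 g(7,5)=7 g(7,7)=1
t=8: g(8,-4)=27 g(8,-2)=56 g(8,0)=70 g(8,2)=56 g(8,4)=28 g(8,6)=8 g(8,8)=1
t=9: g(9,-5)=27 g(9,-3)=83 g(9,-1)=126 g(9,1)=126 g(9,3)=84 g(9,5)=36 g(9,7)=9 g(9,9)=1
t=10: g(10,-4)=110 g(10,-2)=209 g(10,0)=252 g(10,2)=210 g(10,4)=120 g(10,6)=45 g(10,8)=10 g(10,10)=1
t=11: g(11,-5)=110 g(11,-3)=319 g(11,-1)=461 g(11,1)=462 g(11,3)=330 g(11,5)=165 g(11,7)=55 g(11,9)=11 g(11,11)=1
t=12: g(12,-4)=429 g(12,-2)=780 g(12,0)=923 g(12,2)=792 g(12,4)=495 g(12,6)=220 g(12,8)=66 g(12,10)=12 g(12,12)=1
t=13: g(13,-5)=429 g(13,-3)=1209 g(13,-1)=1703 g(13,1)=1715 g(13,3)=1287 g(13,5)=715 g(13,7)=286 g(13,9)=78 g(13,11)=13 g(13,13)=1
t=14: g(14,-4)=1638 g(14,-2)=2912 g(14,0)=3418 g(14,2)=3002 g(14,4)=2002 g(14,6)=1001 g(14,8)=364 g(14,10)=91 g(14,12)=14 g(14,14)=1
t=15: g(15,-5)=1638 g(15,-3)=4550 g(15,-1)=6330 g(15,1)=6420 g(15,3)=5004 g(15,5)=3003 g(15,7)=1365 g(15,9)=455 g(15,11)=105 g(15,13)=15 g(15,15)=1
t=16: g(16,-4)=6188 g(16,-2)=10880 g(16,0)=12750 g(16,2)=11424 g(16,4)=8007 g(16,6)=4368 g(16,8)=1820 g(16,10)=560 g(16,12)=120 g(16,14)=16 g(16,16)=1
t=17: g(17,-5)=6188 g(17,-3)=17068 g(17,-1)=23630 g(17,1)=24174 g(17,3)=19431 g(17,5)=12375 g(17,7)=6188 g(17,9)=2380 g(17,11)=680 g(17,13)=136 g(17,15)=17 g(17,17)=1
t=18: g(18,-4)=23256 g(18,-2)=40698 g(18,0)=47804 g(18,2)=43605 g(18,4)=31806 g(18,6)=18563 g(18,8)=8568 g(18,10)=3060 g(18,12)=816 g(18,14)=153 g(18,16)=18 g(18,18)=1
t=19: g(19,-5)=23256 g(19,-3)=63954 g(19,-1)=88502 g(19,1)=91409 g(19,3)=75411 g(19,5)=50369 g(19,7)=27131 g(19,9)=11628 g(19,11)=3876 g(19,13)=969 g(19,15)=171 g(19,17)=19 g(19,19)=1
t=20: g(20,-4)=87210 g(20,-2)=152456 g(20,0)=179911 g(20,2)=166820 g(20,4)=125780 g(20,6)=77500 g(20,8)=38759 g(20,10)=15504 g(20,12)=4845 g(20,14)=1140 g(20,16)=190 g(20,18)=20 g(20,20)=1
t=21: g(21,-5)=87210 g(21,-3)=239666 g(21,-1)=332367 g(21,1)=346731 g(21,3)=292600 g(21,5)=203280 g(21,7)=116259 g(21,9)=54263 g(21,11)=20349 g(21,13)=5985 g(21,15)=1330 g(21,17)=210 g(21,19)=21 g(21,21)=1
t=22: g(22,-4)=326876 g(22,-2)=572033 g(22,0)=679098 g(22,2)=639331 g(22,4)=495880 g(22,6)=319539 g(22,8)=170522 g(22,10)=74612 g(22,12)=26334 g(22,14)=7315 g(22,16)=1540 g(22,18)=231 g(22,20)=22 g(22,22)=1
t=23: g(23,-5)=326876 g(23,-3)=898909 g(23,-1)=1251131 g(23,1)=1318429 g(23,3)=1135211 g(23,5)=815419 g(23,7)=490061 g(23,9)=245134 g(23,11)=100946 g(23,13)=33649 g(23,15)=8855 g(23,17)=1771 g(23,19)=253 g(23,21)=23 g(23,23)=1
t=24: g(24,-4)=1225785 g(24,-2)=2150040 g(24,0)=2569560 g(24,2)=2453640 g(24,4)=1950630 g(24,6)=1305480 g(24,8)=735195 g(24,10)=346080 g(24,12)=134595 g(24,14)=42504 g(24,16)=10626 g(24,18)=2024 g(24,20)=276 g(24,22)=24 g(24,24)=1
t=25: g(25,-5)=1225785 g(25,-3)=3375825 g(25,-1)=4719600 g(25,1)=5023200 g(25,3)=4404270 g(25,5)=3256110 g(25,7)=2040675 g(25,9)=1081275 g(25,11)=480675 g(25,13)=177099 g(25,15)=53130 g(25,17)=12650 g(25,19)=2300 g(25,21)=300 g(25,23)=25 g(25,25)=1
t=26: g(26,-4)=4601610 g(26,-2)=8095425 g(26,0)=9742800 g(26,2)=9427470 g(26,4)=7660380 g(26,6)=5296785 g(26,8)=3121950 g(26,10)=1561950 g(26,12)=657774 g(26,14)=230229 g(26,16)=65780 g(26,18)=14950 g(26,20)=2600 g(26,22)=325 g(26,24)=26 g(26,26)=1
t=27: g(27,-5)=4601610 g(27,-3)=12697035 g(27,-1)=17838225 g(27,1)=19170270 g(27,3)=17087850 g(27,5)=12957165 g(27,7)=8418735 g(27,9)=4683900 g(27,11)=2219724 g(27,13)=888003 g(27,15)=296009 g(27,17)=80730 g(27,19)=17550 g(27,21)=2925 g(27,23)=351 g(27,25)=27 g(27,27)=1
Paths never hitting -6: Σ_s g(27,s) = 100960110
Paths hitting -6: 2^27 - 100960110 = 33257618
P = 33257618/134217728 = 16628809/67108864

Answer: 16628809/67108864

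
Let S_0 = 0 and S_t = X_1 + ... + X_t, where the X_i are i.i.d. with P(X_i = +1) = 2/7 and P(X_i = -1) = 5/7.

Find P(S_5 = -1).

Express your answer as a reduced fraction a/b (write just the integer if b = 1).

Answer: 5000/16807

Derivation:
To reach position -1 after 5 steps: need 2 steps of +1 and 3 steps of -1.
Number of such sequences: C(5,2) = 10
Each has probability (2/7)^2 · (5/7)^3 = 500/16807
P = 10 · 500/16807 = 5000/16807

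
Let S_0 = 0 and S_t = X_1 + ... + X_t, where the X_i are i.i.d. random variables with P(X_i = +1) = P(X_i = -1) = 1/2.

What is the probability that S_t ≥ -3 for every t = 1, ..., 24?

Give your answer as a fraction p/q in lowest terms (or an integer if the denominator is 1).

Let f(t,s) = #length-t paths at position s with S_1..S_t all ≥ -3.
f(t,s) = f(t-1,s-1) + f(t-1,s+1) for s ≥ -3; f(t,s) = 0 for s < -3.
t=0: f(0,0)=1
t=1: f(1,-1)=1 f(1,1)=1
t=2: f(2,-2)=1 f(2,0)=2 f(2,2)=1
t=3: f(3,-3)=1 f(3,-1)=3 f(3,1)=3 f(3,3)=1
t=4: f(4,-2)=4 f(4,0)=6 f(4,2)=4 f(4,4)=1
t=5: f(5,-3)=4 f(5,-1)=10 f(5,1)=10 f(5,3)=5 f(5,5)=1
t=6: f(6,-2)=14 f(6,0)=20 f(6,2)=15 f(6,4)=6 f(6,6)=1
t=7: f(7,-3)=14 f(7,-1)=34 f(7,1)=35 f(7,3)=21 f(7,5)=7 f(7,7)=1
t=8: f(8,-2)=48 f(8,0)=69 f(8,2)=56 f(8,4)=28 f(8,6)=8 f(8,8)=1
t=9: f(9,-3)=48 f(9,-1)=117 f(9,1)=125 f(9,3)=84 f(9,5)=36 f(9,7)=9 f(9,9)=1
t=10: f(10,-2)=165 f(10,0)=242 f(10,2)=209 f(10,4)=120 f(10,6)=45 f(10,8)=10 f(10,10)=1
t=11: f(11,-3)=165 f(11,-1)=407 f(11,1)=451 f(11,3)=329 f(11,5)=165 f(11,7)=55 f(11,9)=11 f(11,11)=1
t=12: f(12,-2)=572 f(12,0)=858 f(12,2)=780 f(12,4)=494 f(12,6)=220 f(12,8)=66 f(12,10)=12 f(12,12)=1
t=13: f(13,-3)=572 f(13,-1)=1430 f(13,1)=1638 f(13,3)=1274 f(13,5)=714 f(13,7)=286 f(13,9)=78 f(13,11)=13 f(13,13)=1
t=14: f(14,-2)=2002 f(14,0)=3068 f(14,2)=2912 f(14,4)=1988 f(14,6)=1000 f(14,8)=364 f(14,10)=91 f(14,12)=14 f(14,14)=1
t=15: f(15,-3)=2002 f(15,-1)=5070 f(15,1)=5980 f(15,3)=4900 f(15,5)=2988 f(15,7)=1364 f(15,9)=455 f(15,11)=105 f(15,13)=15 f(15,15)=1
t=16: f(16,-2)=7072 f(16,0)=11050 f(16,2)=10880 f(16,4)=7888 f(16,6)=4352 f(16,8)=1819 f(16,10)=560 f(16,12)=120 f(16,14)=16 f(16,16)=1
t=17: f(17,-3)=7072 f(17,-1)=18122 f(17,1)=21930 f(17,3)=18768 f(17,5)=12240 f(17,7)=6171 f(17,9)=2379 f(17,11)=680 f(17,13)=136 f(17,15)=17 f(17,17)=1
t=18: f(18,-2)=25194 f(18,0)=40052 f(18,2)=40698 f(18,4)=31008 f(18,6)=18411 f(18,8)=8550 f(18,10)=3059 f(18,12)=816 f(18,14)=153 f(18,16)=18 f(18,18)=1
t=19: f(19,-3)=25194 f(19,-1)=65246 f(19,1)=80750 f(19,3)=71706 f(19,5)=49419 f(19,7)=26961 f(19,9)=11609 f(19,11)=3875 f(19,13)=969 f(19,15)=171 f(19,17)=19 f(19,19)=1
t=20: f(20,-2)=90440 f(20,0)=145996 f(20,2)=152456 f(20,4)=121125 f(20,6)=76380 f(20,8)=38570 f(20,10)=15484 f(20,12)=4844 f(20,14)=1140 f(20,16)=190 f(20,18)=20 f(20,20)=1
t=21: f(21,-3)=90440 f(21,-1)=236436 f(21,1)=298452 f(21,3)=273581 f(21,5)=197505 f(21,7)=114950 f(21,9)=54054 f(21,11)=20328 f(21,13)=5984 f(21,15)=1330 f(21,17)=210 f(21,19)=21 f(21,21)=1
t=22: f(22,-2)=326876 f(22,0)=534888 f(22,2)=572033 f(22,4)=471086 f(22,6)=312455 f(22,8)=169004 f(22,10)=74382 f(22,12)=26312 f(22,14)=7314 f(22,16)=1540 f(22,18)=231 f(22,20)=22 f(22,22)=1
t=23: f(23,-3)=326876 f(23,-1)=861764 f(23,1)=1106921 f(23,3)=1043119 f(23,5)=783541 f(23,7)=481459 f(23,9)=243386 f(23,11)=100694 f(23,13)=33626 f(23,15)=8854 f(23,17)=1771 f(23,19)=253 f(23,21)=23 f(23,23)=1
t=24: f(24,-2)=1188640 f(24,0)=1968685 f(24,2)=2150040 f(24,4)=1826660 f(24,6)=1265000 f(24,8)=724845 f(24,10)=344080 f(24,12)=134320 f(24,14)=42480 f(24,16)=10625 f(24,18)=2024 f(24,20)=276 f(24,22)=24 f(24,24)=1
Σ_s f(24,s) = 9657700
P = 9657700/16777216 = 2414425/4194304

Answer: 2414425/4194304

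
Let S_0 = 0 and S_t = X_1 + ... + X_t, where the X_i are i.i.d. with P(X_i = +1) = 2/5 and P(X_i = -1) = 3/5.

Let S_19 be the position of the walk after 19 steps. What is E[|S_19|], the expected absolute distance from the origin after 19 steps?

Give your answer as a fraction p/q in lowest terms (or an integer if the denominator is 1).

Answer: 3607583349587/762939453125

Derivation:
S_19 takes values m ≡ 1 (mod 2) with |m| ≤ 19; P(S_19=m) = C(19,(19+m)/2) · (2/5)^((19+m)/2) · (3/5)^((19-m)/2).
Distribution: P(S=-19)=1162261467/19073486328125, P(S=-17)=14721978582/19073486328125, P(S=-15)=88331871492/19073486328125, P(S=-13)=333698181192/19073486328125, P(S=-11)=889861816512/19073486328125, P(S=-9)=1779723633024/19073486328125, P(S=-7)=2768458984704/19073486328125, P(S=-5)=3427615885824/19073486328125, P(S=-3)=3427615885824/19073486328125, P(S=-1)=2792872203264/19073486328125, P(S=1)=1861914802176/19073486328125, P(S=3)=1015589892096/19073486328125, P(S=5)=451373285376/19073486328125, P(S=7)=162031435776/19073486328125, P(S=9)=46294695936/19073486328125, P(S=11)=10287710208/19073486328125, P(S=13)=1714618368/19073486328125, P(S=15)=201719808/19073486328125, P(S=17)=14942208/19073486328125, P(S=19)=524288/19073486328125
E[|S_19|] = Σ_m |m|·P(S_19=m) = 3607583349587/762939453125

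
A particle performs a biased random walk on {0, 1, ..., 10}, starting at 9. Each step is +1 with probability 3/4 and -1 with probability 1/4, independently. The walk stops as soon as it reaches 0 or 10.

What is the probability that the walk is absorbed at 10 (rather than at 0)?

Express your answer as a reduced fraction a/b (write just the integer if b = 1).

Biased walk: p = 3/4, q = 1/4, r = q/p = 1/3
Gambler's ruin: P(hit 10 before 0 | start at 9) = (1 - r^a)/(1 - r^N)
r^9 = 1/19683; r^10 = 1/59049
P = (1 - 1/19683) / (1 - 1/59049) = 19682/19683 / 59048/59049 = 29523/29524

Answer: 29523/29524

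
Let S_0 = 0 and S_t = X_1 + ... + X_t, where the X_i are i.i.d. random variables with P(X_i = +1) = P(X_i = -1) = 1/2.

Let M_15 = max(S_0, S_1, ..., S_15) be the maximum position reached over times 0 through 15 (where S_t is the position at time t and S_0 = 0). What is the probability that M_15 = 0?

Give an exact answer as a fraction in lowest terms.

Let M_15 = max(S_0,...,S_15). Use the reflection principle: for j ≥ 1, #{paths with M_15 ≥ j} = #{S_15 ≥ j} + #{S_15 ≥ j+1}.
P(M_15 ≥ 0) = 1 since S_0 = 0, so #{M_15 ≥ 0} = 32768.
#{M_15 ≥ 1} = #{S_15 ≥ 1} + #{S_15 ≥ 2} = 16384 + 9949 = 26333.
#{M_15 = 0} = 32768 - 26333 = 6435.
P(M_15 = 0) = 6435/32768 = 6435/32768

Answer: 6435/32768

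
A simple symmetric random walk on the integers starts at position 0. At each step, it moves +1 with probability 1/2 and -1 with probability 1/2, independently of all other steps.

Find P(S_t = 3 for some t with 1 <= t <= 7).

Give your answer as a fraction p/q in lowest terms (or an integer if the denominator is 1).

Answer: 37/128

Derivation:
Count via complement. Let g(t,s) = #length-t paths at position s with S_1..S_t all ≠ 3.
g(t,s) = g(t-1,s-1) + g(t-1,s+1) for s ≠ 3; g(t,3) = 0.
t=0: g(0,0)=1
t=1: g(1,-1)=1 g(1,1)=1
t=2: g(2,-2)=1 g(2,0)=2 g(2,2)=1
t=3: g(3,-3)=1 g(3,-1)=3 g(3,1)=3
t=4: g(4,-4)=1 g(4,-2)=4 g(4,0)=6 g(4,2)=3
t=5: g(5,-5)=1 g(5,-3)=5 g(5,-1)=10 g(5,1)=9
t=6: g(6,-6)=1 g(6,-4)=6 g(6,-2)=15 g(6,0)=19 g(6,2)=9
t=7: g(7,-7)=1 g(7,-5)=7 g(7,-3)=21 g(7,-1)=34 g(7,1)=28
Paths never hitting 3: Σ_s g(7,s) = 91
Paths hitting 3: 2^7 - 91 = 37
P = 37/128 = 37/128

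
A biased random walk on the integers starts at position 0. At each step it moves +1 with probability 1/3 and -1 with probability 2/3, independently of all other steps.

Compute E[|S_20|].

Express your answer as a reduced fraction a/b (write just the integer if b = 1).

S_20 takes values m ≡ 0 (mod 2) with |m| ≤ 20; P(S_20=m) = C(20,(20+m)/2) · (1/3)^((20+m)/2) · (2/3)^((20-m)/2).
Distribution: P(S=-20)=1048576/3486784401, P(S=-18)=10485760/3486784401, P(S=-16)=49807360/3486784401, P(S=-14)=49807360/1162261467, P(S=-12)=105840640/1162261467, P(S=-10)=169345024/1162261467, P(S=-8)=211681280/1162261467, P(S=-6)=211681280/1162261467, P(S=-4)=171991040/1162261467, P(S=-2)=343982080/3486784401, P(S=0)=189190144/3486784401, P(S=2)=85995520/3486784401, P(S=4)=10749440/1162261467, P(S=6)=3307520/1162261467, P(S=8)=826880/1162261467, P(S=10)=165376/1162261467, P(S=12)=25840/1162261467, P(S=14)=3040/1162261467, P(S=16)=760/3486784401, P(S=18)=40/3486784401, P(S=20)=1/3486784401
E[|S_20|] = Σ_m |m|·P(S_20=m) = 24018023140/3486784401

Answer: 24018023140/3486784401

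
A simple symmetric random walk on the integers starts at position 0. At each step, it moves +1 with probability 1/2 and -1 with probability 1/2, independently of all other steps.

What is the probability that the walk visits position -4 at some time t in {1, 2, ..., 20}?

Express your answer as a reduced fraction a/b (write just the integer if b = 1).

Count via complement. Let g(t,s) = #length-t paths at position s with S_1..S_t all ≠ -4.
g(t,s) = g(t-1,s-1) + g(t-1,s+1) for s ≠ -4; g(t,-4) = 0.
t=0: g(0,0)=1
t=1: g(1,-1)=1 g(1,1)=1
t=2: g(2,-2)=1 g(2,0)=2 g(2,2)=1
t=3: g(3,-3)=1 g(3,-1)=3 g(3,1)=3 g(3,3)=1
t=4: g(4,-2)=4 g(4,0)=6 g(4,2)=4 g(4,4)=1
t=5: g(5,-3)=4 g(5,-1)=10 g(5,1)=10 g(5,3)=5 g(5,5)=1
t=6: g(6,-2)=14 g(6,0)=20 g(6,2)=15 g(6,4)=6 g(6,6)=1
t=7: g(7,-3)=14 g(7,-1)=34 g(7,1)=35 g(7,3)=21 g(7,5)=7 g(7,7)=1
t=8: g(8,-2)=48 g(8,0)=69 g(8,2)=56 g(8,4)=28 g(8,6)=8 g(8,8)=1
t=9: g(9,-3)=48 g(9,-1)=117 g(9,1)=125 g(9,3)=84 g(9,5)=36 g(9,7)=9 g(9,9)=1
t=10: g(10,-2)=165 g(10,0)=242 g(10,2)=209 g(10,4)=120 g(10,6)=45 g(10,8)=10 g(10,10)=1
t=11: g(11,-3)=165 g(11,-1)=407 g(11,1)=451 g(11,3)=329 g(11,5)=165 g(11,7)=55 g(11,9)=11 g(11,11)=1
t=12: g(12,-2)=572 g(12,0)=858 g(12,2)=780 g(12,4)=494 g(12,6)=220 g(12,8)=66 g(12,10)=12 g(12,12)=1
t=13: g(13,-3)=572 g(13,-1)=1430 g(13,1)=1638 g(13,3)=1274 g(13,5)=714 g(13,7)=286 g(13,9)=78 g(13,11)=13 g(13,13)=1
t=14: g(14,-2)=2002 g(14,0)=3068 g(14,2)=2912 g(14,4)=1988 g(14,6)=1000 g(14,8)=364 g(14,10)=91 g(14,12)=14 g(14,14)=1
t=15: g(15,-3)=2002 g(15,-1)=5070 g(15,1)=5980 g(15,3)=4900 g(15,5)=2988 g(15,7)=1364 g(15,9)=455 g(15,11)=105 g(15,13)=15 g(15,15)=1
t=16: g(16,-2)=7072 g(16,0)=11050 g(16,2)=10880 g(16,4)=7888 g(16,6)=4352 g(16,8)=1819 g(16,10)=560 g(16,12)=120 g(16,14)=16 g(16,16)=1
t=17: g(17,-3)=7072 g(17,-1)=18122 g(17,1)=21930 g(17,3)=18768 g(17,5)=12240 g(17,7)=6171 g(17,9)=2379 g(17,11)=680 g(17,13)=136 g(17,15)=17 g(17,17)=1
t=18: g(18,-2)=25194 g(18,0)=40052 g(18,2)=40698 g(18,4)=31008 g(18,6)=18411 g(18,8)=8550 g(18,10)=3059 g(18,12)=816 g(18,14)=153 g(18,16)=18 g(18,18)=1
t=19: g(19,-3)=25194 g(19,-1)=65246 g(19,1)=80750 g(19,3)=71706 g(19,5)=49419 g(19,7)=26961 g(19,9)=11609 g(19,11)=3875 g(19,13)=969 g(19,15)=171 g(19,17)=19 g(19,19)=1
t=20: g(20,-2)=90440 g(20,0)=145996 g(20,2)=152456 g(20,4)=121125 g(20,6)=76380 g(20,8)=38570 g(20,10)=15484 g(20,12)=4844 g(20,14)=1140 g(20,16)=190 g(20,18)=20 g(20,20)=1
Paths never hitting -4: Σ_s g(20,s) = 646646
Paths hitting -4: 2^20 - 646646 = 401930
P = 401930/1048576 = 200965/524288

Answer: 200965/524288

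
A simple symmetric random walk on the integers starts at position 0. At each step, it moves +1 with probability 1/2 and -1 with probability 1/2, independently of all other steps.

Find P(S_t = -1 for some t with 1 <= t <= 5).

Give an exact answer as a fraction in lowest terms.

Answer: 11/16

Derivation:
Count via complement. Let g(t,s) = #length-t paths at position s with S_1..S_t all ≠ -1.
g(t,s) = g(t-1,s-1) + g(t-1,s+1) for s ≠ -1; g(t,-1) = 0.
t=0: g(0,0)=1
t=1: g(1,1)=1
t=2: g(2,0)=1 g(2,2)=1
t=3: g(3,1)=2 g(3,3)=1
t=4: g(4,0)=2 g(4,2)=3 g(4,4)=1
t=5: g(5,1)=5 g(5,3)=4 g(5,5)=1
Paths never hitting -1: Σ_s g(5,s) = 10
Paths hitting -1: 2^5 - 10 = 22
P = 22/32 = 11/16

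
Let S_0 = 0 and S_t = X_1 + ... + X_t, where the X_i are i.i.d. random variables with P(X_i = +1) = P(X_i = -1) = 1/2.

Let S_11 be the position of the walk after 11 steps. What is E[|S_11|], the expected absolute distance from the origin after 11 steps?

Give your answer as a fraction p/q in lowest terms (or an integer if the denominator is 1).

S_11 takes values m ≡ 1 (mod 2) with |m| ≤ 11; P(S_11=m) = C(11,(11+m)/2)/2^11.
Total paths: 2^11 = 2048
Distribution: P(S=-11)=1/2048, P(S=-9)=11/2048, P(S=-7)=55/2048, P(S=-5)=165/2048, P(S=-3)=330/2048, P(S=-1)=462/2048, P(S=1)=462/2048, P(S=3)=330/2048, P(S=5)=165/2048, P(S=7)=55/2048, P(S=9)=11/2048, P(S=11)=1/2048
E[|S_11|] = Σ_m |m|·P(S_11=m) = 5544/2048 = 693/256

Answer: 693/256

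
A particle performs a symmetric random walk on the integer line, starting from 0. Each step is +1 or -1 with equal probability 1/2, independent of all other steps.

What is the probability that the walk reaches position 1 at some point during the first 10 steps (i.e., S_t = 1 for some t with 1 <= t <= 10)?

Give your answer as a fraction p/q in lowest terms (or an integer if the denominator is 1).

Answer: 193/256

Derivation:
Count via complement. Let g(t,s) = #length-t paths at position s with S_1..S_t all ≠ 1.
g(t,s) = g(t-1,s-1) + g(t-1,s+1) for s ≠ 1; g(t,1) = 0.
t=0: g(0,0)=1
t=1: g(1,-1)=1
t=2: g(2,-2)=1 g(2,0)=1
t=3: g(3,-3)=1 g(3,-1)=2
t=4: g(4,-4)=1 g(4,-2)=3 g(4,0)=2
t=5: g(5,-5)=1 g(5,-3)=4 g(5,-1)=5
t=6: g(6,-6)=1 g(6,-4)=5 g(6,-2)=9 g(6,0)=5
t=7: g(7,-7)=1 g(7,-5)=6 g(7,-3)=14 g(7,-1)=14
t=8: g(8,-8)=1 g(8,-6)=7 g(8,-4)=20 g(8,-2)=28 g(8,0)=14
t=9: g(9,-9)=1 g(9,-7)=8 g(9,-5)=27 g(9,-3)=48 g(9,-1)=42
t=10: g(10,-10)=1 g(10,-8)=9 g(10,-6)=35 g(10,-4)=75 g(10,-2)=90 g(10,0)=42
Paths never hitting 1: Σ_s g(10,s) = 252
Paths hitting 1: 2^10 - 252 = 772
P = 772/1024 = 193/256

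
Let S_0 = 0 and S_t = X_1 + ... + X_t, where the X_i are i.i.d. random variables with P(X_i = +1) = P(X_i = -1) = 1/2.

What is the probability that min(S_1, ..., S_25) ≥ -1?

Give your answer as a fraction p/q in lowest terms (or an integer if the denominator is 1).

Answer: 1300075/4194304

Derivation:
Let f(t,s) = #length-t paths at position s with S_1..S_t all ≥ -1.
f(t,s) = f(t-1,s-1) + f(t-1,s+1) for s ≥ -1; f(t,s) = 0 for s < -1.
t=0: f(0,0)=1
t=1: f(1,-1)=1 f(1,1)=1
t=2: f(2,0)=2 f(2,2)=1
t=3: f(3,-1)=2 f(3,1)=3 f(3,3)=1
t=4: f(4,0)=5 f(4,2)=4 f(4,4)=1
t=5: f(5,-1)=5 f(5,1)=9 f(5,3)=5 f(5,5)=1
t=6: f(6,0)=14 f(6,2)=14 f(6,4)=6 f(6,6)=1
t=7: f(7,-1)=14 f(7,1)=28 f(7,3)=20 f(7,5)=7 f(7,7)=1
t=8: f(8,0)=42 f(8,2)=48 f(8,4)=27 f(8,6)=8 f(8,8)=1
t=9: f(9,-1)=42 f(9,1)=90 f(9,3)=75 f(9,5)=35 f(9,7)=9 f(9,9)=1
t=10: f(10,0)=132 f(10,2)=165 f(10,4)=110 f(10,6)=44 f(10,8)=10 f(10,10)=1
t=11: f(11,-1)=132 f(11,1)=297 f(11,3)=275 f(11,5)=154 f(11,7)=54 f(11,9)=11 f(11,11)=1
t=12: f(12,0)=429 f(12,2)=572 f(12,4)=429 f(12,6)=208 f(12,8)=65 f(12,10)=12 f(12,12)=1
t=13: f(13,-1)=429 f(13,1)=1001 f(13,3)=1001 f(13,5)=637 f(13,7)=273 f(13,9)=77 f(13,11)=13 f(13,13)=1
t=14: f(14,0)=1430 f(14,2)=2002 f(14,4)=1638 f(14,6)=910 f(14,8)=350 f(14,10)=90 f(14,12)=14 f(14,14)=1
t=15: f(15,-1)=1430 f(15,1)=3432 f(15,3)=3640 f(15,5)=2548 f(15,7)=1260 f(15,9)=440 f(15,11)=104 f(15,13)=15 f(15,15)=1
t=16: f(16,0)=4862 f(16,2)=7072 f(16,4)=6188 f(16,6)=3808 f(16,8)=1700 f(16,10)=544 f(16,12)=119 f(16,14)=16 f(16,16)=1
t=17: f(17,-1)=4862 f(17,1)=11934 f(17,3)=13260 f(17,5)=9996 f(17,7)=5508 f(17,9)=2244 f(17,11)=663 f(17,13)=135 f(17,15)=17 f(17,17)=1
t=18: f(18,0)=16796 f(18,2)=25194 f(18,4)=23256 f(18,6)=15504 f(18,8)=7752 f(18,10)=2907 f(18,12)=798 f(18,14)=152 f(18,16)=18 f(18,18)=1
t=19: f(19,-1)=16796 f(19,1)=41990 f(19,3)=48450 f(19,5)=38760 f(19,7)=23256 f(19,9)=10659 f(19,11)=3705 f(19,13)=950 f(19,15)=170 f(19,17)=19 f(19,19)=1
t=20: f(20,0)=58786 f(20,2)=90440 f(20,4)=87210 f(20,6)=62016 f(20,8)=33915 f(20,10)=14364 f(20,12)=4655 f(20,14)=1120 f(20,16)=189 f(20,18)=20 f(20,20)=1
t=21: f(21,-1)=58786 f(21,1)=149226 f(21,3)=177650 f(21,5)=149226 f(21,7)=95931 f(21,9)=48279 f(21,11)=19019 f(21,13)=5775 f(21,15)=1309 f(21,17)=209 f(21,19)=21 f(21,21)=1
t=22: f(22,0)=208012 f(22,2)=326876 f(22,4)=326876 f(22,6)=245157 f(22,8)=144210 f(22,10)=67298 f(22,12)=24794 f(22,14)=7084 f(22,16)=1518 f(22,18)=230 f(22,20)=22 f(22,22)=1
t=23: f(23,-1)=208012 f(23,1)=534888 f(23,3)=653752 f(23,5)=572033 f(23,7)=389367 f(23,9)=211508 f(23,11)=92092 f(23,13)=31878 f(23,15)=8602 f(23,17)=1748 f(23,19)=252 f(23,21)=23 f(23,23)=1
t=24: f(24,0)=742900 f(24,2)=1188640 f(24,4)=1225785 f(24,6)=961400 f(24,8)=600875 f(24,10)=303600 f(24,12)=123970 f(24,14)=40480 f(24,16)=10350 f(24,18)=2000 f(24,20)=275 f(24,22)=24 f(24,24)=1
t=25: f(25,-1)=742900 f(25,1)=1931540 f(25,3)=2414425 f(25,5)=2187185 f(25,7)=1562275 f(25,9)=904475 f(25,11)=427570 f(25,13)=164450 f(25,15)=50830 f(25,17)=12350 f(25,19)=2275 f(25,21)=299 f(25,23)=25 f(25,25)=1
Σ_s f(25,s) = 10400600
P = 10400600/33554432 = 1300075/4194304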